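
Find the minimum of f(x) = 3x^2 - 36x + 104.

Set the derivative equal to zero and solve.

f(x) = 3x^2 - 36x + 104
f'(x) = 6x + (-36) = 0
x = 36/6 = 6
f(6) = -4
Since f''(x) = 6 > 0, this is a minimum.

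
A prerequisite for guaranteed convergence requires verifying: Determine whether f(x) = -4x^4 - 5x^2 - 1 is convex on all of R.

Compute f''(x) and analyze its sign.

f(x) = -4x^4 - 5x^2 - 1
f'(x) = -16x^3 + -10x
f''(x) = -48x^2 + -10
f''(x) = -48x^2 + -10 <= -10 < 0 for all x
Therefore, f is concave on R.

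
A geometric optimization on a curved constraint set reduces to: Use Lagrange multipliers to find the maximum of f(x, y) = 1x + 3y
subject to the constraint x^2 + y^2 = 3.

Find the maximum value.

Set up Lagrange conditions: grad f = lambda * grad g
  1 = 2*lambda*x
  3 = 2*lambda*y
From these: x/y = 1/3, so x = 1t, y = 3t for some t.
Substitute into constraint: (1t)^2 + (3t)^2 = 3
  t^2 * 10 = 3
  t = sqrt(3/10)
Maximum = 1*x + 3*y = (1^2 + 3^2)*t = 10 * sqrt(3/10) = sqrt(30)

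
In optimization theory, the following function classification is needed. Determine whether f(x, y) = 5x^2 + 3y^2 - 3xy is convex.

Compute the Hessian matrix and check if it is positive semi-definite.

f(x,y) = 5x^2 + 3y^2 - 3xy
Hessian H = [[10, -3], [-3, 6]]
trace(H) = 16, det(H) = 51
Eigenvalues: (16 +/- sqrt(52)) / 2 = 11.61, 4.394
Since both eigenvalues > 0, f is convex.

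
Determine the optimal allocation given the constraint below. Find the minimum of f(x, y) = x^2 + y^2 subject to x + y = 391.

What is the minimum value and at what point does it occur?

Substitute y = 391 - x into f(x,y) = x^2 + y^2:
g(x) = x^2 + (391 - x)^2 = 2x^2 - 782x + 152881
g'(x) = 4x - 782 = 0  =>  x = 391/2
y = 391 - 391/2 = 391/2
Minimum value = (391/2)^2 + (391/2)^2 = 152881/2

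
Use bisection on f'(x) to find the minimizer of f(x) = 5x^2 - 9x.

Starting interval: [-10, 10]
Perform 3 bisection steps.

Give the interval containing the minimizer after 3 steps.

Finding critical point of f(x) = 5x^2 - 9x using bisection on f'(x) = 10x + -9.
f'(x) = 0 when x = 9/10.
Starting interval: [-10, 10]
Step 1: mid = 0, f'(mid) = -9, new interval = [0, 10]
Step 2: mid = 5, f'(mid) = 41, new interval = [0, 5]
Step 3: mid = 5/2, f'(mid) = 16, new interval = [0, 5/2]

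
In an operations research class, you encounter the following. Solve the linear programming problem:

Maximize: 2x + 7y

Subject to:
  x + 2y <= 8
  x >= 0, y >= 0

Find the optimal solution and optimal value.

The feasible region has vertices at [(0, 0), (8, 0), (0, 4)].
Checking objective 2x + 7y at each vertex:
  (0, 0): 2*0 + 7*0 = 0
  (8, 0): 2*8 + 7*0 = 16
  (0, 4): 2*0 + 7*4 = 28
Maximum is 28 at (0, 4).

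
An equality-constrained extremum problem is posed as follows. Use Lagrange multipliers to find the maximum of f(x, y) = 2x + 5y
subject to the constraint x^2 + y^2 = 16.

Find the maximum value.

Set up Lagrange conditions: grad f = lambda * grad g
  2 = 2*lambda*x
  5 = 2*lambda*y
From these: x/y = 2/5, so x = 2t, y = 5t for some t.
Substitute into constraint: (2t)^2 + (5t)^2 = 16
  t^2 * 29 = 16
  t = sqrt(16/29)
Maximum = 2*x + 5*y = (2^2 + 5^2)*t = 29 * sqrt(16/29) = sqrt(464)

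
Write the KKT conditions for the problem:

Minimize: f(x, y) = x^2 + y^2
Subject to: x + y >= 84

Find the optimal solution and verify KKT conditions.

KKT conditions for min x^2 + y^2 s.t. x + y >= 84:
Stationarity: 2x = mu, 2y = mu
So x = y = mu/2.
Complementary slackness: mu*(x + y - 84) = 0
Primal feasibility: x + y >= 84; dual feasibility: mu >= 0
If mu = 0 then x = y = 0, but 0 + 0 < 84 is infeasible, so the constraint is active.
Constraint active: x + y = 2*(mu/2) = 84 => mu = 84
x = y = 42, f = 3528
Verify: stationarity 2*42 = 84 = mu; primal 42 + 42 = 84 >= 84; dual mu = 84 >= 0; complementary slackness 84*(84 - 84) = 0. All KKT conditions hold.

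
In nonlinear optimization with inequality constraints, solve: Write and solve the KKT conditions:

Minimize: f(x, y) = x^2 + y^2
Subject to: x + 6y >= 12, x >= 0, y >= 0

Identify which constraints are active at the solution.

KKT conditions for min x^2 + y^2 s.t. 1x + 6y >= 12, x >= 0, y >= 0:
Stationarity: 2x = mu*1 + mu_x, 2y = mu*6 + mu_y, with mu, mu_x, mu_y >= 0
Complementary slackness: mu*(x + 6y - 12) = 0, mu_x*x = 0, mu_y*y = 0
(0, 0) is infeasible (1*0 + 6*0 < 12), so if mu = 0 stationarity would force x = mu_x/2 >= 0, y = mu_y/2 >= 0 with mu_x*x = mu_y*y = 0, i.e. x = y = 0: contradiction. Hence mu > 0 and x + 6y = 12 is active.
Try x > 0, y > 0 (so mu_x = mu_y = 0): x = 1*mu/2, y = 6*mu/2
Substitute: 1*(1*mu/2) + 6*(6*mu/2) = 12
  mu*37/2 = 12 => mu = 24/37
x* = 12/37 > 0, y* = 72/37 > 0, consistent with mu_x = mu_y = 0.
f is convex and the constraints are linear, so this KKT point is the global minimum.
f* = 144/37
Active constraints: x + 6y >= 12 (holds with equality, mu = 24/37 > 0); x >= 0 and y >= 0 are inactive (mu_x = mu_y = 0).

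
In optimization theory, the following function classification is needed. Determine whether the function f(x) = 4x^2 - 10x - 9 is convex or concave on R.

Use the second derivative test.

f(x) = 4x^2 - 10x - 9
f'(x) = 8x - 10
f''(x) = 8
Since f''(x) = 8 > 0 for all x, f is convex on R.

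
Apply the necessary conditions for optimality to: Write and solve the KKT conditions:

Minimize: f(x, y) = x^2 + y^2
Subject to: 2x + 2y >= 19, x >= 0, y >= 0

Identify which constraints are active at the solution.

KKT conditions for min x^2 + y^2 s.t. 2x + 2y >= 19, x >= 0, y >= 0:
Stationarity: 2x = mu*2 + mu_x, 2y = mu*2 + mu_y, with mu, mu_x, mu_y >= 0
Complementary slackness: mu*(2x + 2y - 19) = 0, mu_x*x = 0, mu_y*y = 0
(0, 0) is infeasible (2*0 + 2*0 < 19), so if mu = 0 stationarity would force x = mu_x/2 >= 0, y = mu_y/2 >= 0 with mu_x*x = mu_y*y = 0, i.e. x = y = 0: contradiction. Hence mu > 0 and 2x + 2y = 19 is active.
Try x > 0, y > 0 (so mu_x = mu_y = 0): x = 2*mu/2, y = 2*mu/2
Substitute: 2*(2*mu/2) + 2*(2*mu/2) = 19
  mu*8/2 = 19 => mu = 19/4
x* = 19/4 > 0, y* = 19/4 > 0, consistent with mu_x = mu_y = 0.
f is convex and the constraints are linear, so this KKT point is the global minimum.
f* = 361/8
Active constraints: 2x + 2y >= 19 (holds with equality, mu = 19/4 > 0); x >= 0 and y >= 0 are inactive (mu_x = mu_y = 0).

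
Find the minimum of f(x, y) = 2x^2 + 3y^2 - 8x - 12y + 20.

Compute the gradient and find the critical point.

f(x,y) = 2x^2 + 3y^2 - 8x - 12y + 20
df/dx = 4x + (-8) = 0  =>  x = 2
df/dy = 6y + (-12) = 0  =>  y = 2
f(2, 2) = 2*(2)^2 + 3*(2)^2 + -8*(2) + -12*(2) + 20 = 0
Hessian is diagonal with entries 4, 6 > 0, so this is a minimum.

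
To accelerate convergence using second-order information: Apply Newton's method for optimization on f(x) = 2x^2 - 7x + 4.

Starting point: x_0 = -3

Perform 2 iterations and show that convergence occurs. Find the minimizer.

f(x) = 2x^2 - 7x + 4, f'(x) = 4x + (-7), f''(x) = 4
Step 1: f'(-3) = -19, x_1 = -3 - -19/4 = 7/4
Step 2: f'(7/4) = 0, x_2 = 7/4 (converged)
Newton's method converges in 1 step for quadratics.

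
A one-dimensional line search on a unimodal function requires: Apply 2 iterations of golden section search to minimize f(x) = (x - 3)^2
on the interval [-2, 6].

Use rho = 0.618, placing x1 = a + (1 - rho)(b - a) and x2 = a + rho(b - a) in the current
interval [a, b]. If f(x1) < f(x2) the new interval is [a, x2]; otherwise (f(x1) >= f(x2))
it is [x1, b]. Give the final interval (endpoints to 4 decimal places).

Golden section search for min of f(x) = (x - 3)^2 on [-2, 6].
Each step: x1 = a + (1 - rho)(b - a), x2 = a + rho(b - a); if f(x1) < f(x2) keep [a, x2], otherwise keep [x1, b].
Step 1: [-2.0000, 6.0000], x1=1.0560 (f=3.7791), x2=2.9440 (f=0.0031); f(x1) > f(x2) => keep [1.0560, 6.0000]
Step 2: [1.0560, 6.0000], x1=2.9446 (f=0.0031), x2=4.1114 (f=1.2352); f(x1) < f(x2) => keep [1.0560, 4.1114]
Final interval: [1.0560, 4.1114]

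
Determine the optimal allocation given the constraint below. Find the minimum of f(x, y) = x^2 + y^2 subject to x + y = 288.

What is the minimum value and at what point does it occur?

Substitute y = 288 - x into f(x,y) = x^2 + y^2:
g(x) = x^2 + (288 - x)^2 = 2x^2 - 576x + 82944
g'(x) = 4x - 576 = 0  =>  x = 144
y = 288 - 144 = 144
Minimum value = 144^2 + 144^2 = 41472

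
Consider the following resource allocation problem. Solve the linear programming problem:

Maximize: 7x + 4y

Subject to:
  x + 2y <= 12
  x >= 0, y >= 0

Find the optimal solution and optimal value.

The feasible region has vertices at [(0, 0), (12, 0), (0, 6)].
Checking objective 7x + 4y at each vertex:
  (0, 0): 7*0 + 4*0 = 0
  (12, 0): 7*12 + 4*0 = 84
  (0, 6): 7*0 + 4*6 = 24
Maximum is 84 at (12, 0).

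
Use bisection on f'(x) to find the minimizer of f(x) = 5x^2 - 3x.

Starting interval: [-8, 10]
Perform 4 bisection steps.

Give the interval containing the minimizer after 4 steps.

Finding critical point of f(x) = 5x^2 - 3x using bisection on f'(x) = 10x + -3.
f'(x) = 0 when x = 3/10.
Starting interval: [-8, 10]
Step 1: mid = 1, f'(mid) = 7, new interval = [-8, 1]
Step 2: mid = -7/2, f'(mid) = -38, new interval = [-7/2, 1]
Step 3: mid = -5/4, f'(mid) = -31/2, new interval = [-5/4, 1]
Step 4: mid = -1/8, f'(mid) = -17/4, new interval = [-1/8, 1]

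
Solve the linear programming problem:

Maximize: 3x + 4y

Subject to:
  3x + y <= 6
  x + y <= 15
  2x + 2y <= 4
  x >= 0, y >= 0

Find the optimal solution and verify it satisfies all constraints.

Feasible vertices: (0, 0), (0, 2), (2, 0)
Objective 3x + 4y at each vertex:
  (0, 0): 0
  (0, 2): 8
  (2, 0): 6
Maximum is 8 at (0, 2).
Verify constraints at (x, y) = (0, 2):
  3*0 + 1*2 = 2 <= 6
  1*0 + 1*2 = 2 <= 15
  2*0 + 2*2 = 4 <= 4 (active)
  x = 0 >= 0, y = 2 >= 0. All constraints satisfied.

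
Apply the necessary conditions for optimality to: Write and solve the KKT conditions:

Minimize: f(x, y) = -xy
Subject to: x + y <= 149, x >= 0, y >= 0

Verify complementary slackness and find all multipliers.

Problem: min -xy s.t. x + y <= 149 (multiplier lambda), x >= 0 (mu_x), y >= 0 (mu_y)
KKT stationarity: -y + lambda - mu_x = 0, -x + lambda - mu_y = 0, with lambda, mu_x, mu_y >= 0
Complementary slackness: lambda*(x + y - 149) = 0, mu_x*x = 0, mu_y*y = 0
If lambda = 0: y = -mu_x <= 0 and x = -mu_y <= 0 force x = y = 0 with f = 0; but x = y = 149/2 is feasible with f = -22201/4 < 0, so this is not the minimum. Hence lambda > 0 and x + y = 149.
Try x > 0, y > 0 (so mu_x = mu_y = 0): y = lambda, x = lambda => x = y = lambda
x + y = 149 => 2*lambda = 149 => lambda = 149/2
x* = y* = 149/2 > 0, consistent with mu_x = mu_y = 0.
(Any feasible point with x = 0 or y = 0 has f = 0 > -22201/4, so the minimum is not on those boundaries.)
min(-xy) = -22201/4 (i.e. max xy = 22201/4)
Multipliers: lambda = 149/2, mu_x = 0, mu_y = 0
Complementary slackness: lambda*(x + y - 149) = 149/2*(149/2 + 149/2 - 149) = 0, mu_x*x = 0*149/2 = 0, mu_y*y = 0*149/2 = 0. Satisfied.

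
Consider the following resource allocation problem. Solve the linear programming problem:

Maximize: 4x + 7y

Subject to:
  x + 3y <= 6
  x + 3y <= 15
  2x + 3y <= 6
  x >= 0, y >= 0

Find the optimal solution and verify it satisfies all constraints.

Feasible vertices: (0, 0), (0, 2), (3, 0)
Objective 4x + 7y at each vertex:
  (0, 0): 0
  (0, 2): 14
  (3, 0): 12
Maximum is 14 at (0, 2).
Verify constraints at (x, y) = (0, 2):
  1*0 + 3*2 = 6 <= 6 (active)
  1*0 + 3*2 = 6 <= 15
  2*0 + 3*2 = 6 <= 6 (active)
  x = 0 >= 0, y = 2 >= 0. All constraints satisfied.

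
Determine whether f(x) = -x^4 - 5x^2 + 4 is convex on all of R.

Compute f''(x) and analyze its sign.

f(x) = -x^4 - 5x^2 + 4
f'(x) = -4x^3 + -10x
f''(x) = -12x^2 + -10
f''(x) = -12x^2 + -10 <= -10 < 0 for all x
Therefore, f is concave on R.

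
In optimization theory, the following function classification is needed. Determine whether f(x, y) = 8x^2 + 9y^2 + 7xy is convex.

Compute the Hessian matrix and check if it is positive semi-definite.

f(x,y) = 8x^2 + 9y^2 + 7xy
Hessian H = [[16, 7], [7, 18]]
trace(H) = 34, det(H) = 239
Eigenvalues: (34 +/- sqrt(200)) / 2 = 24.07, 9.929
Since both eigenvalues > 0, f is convex.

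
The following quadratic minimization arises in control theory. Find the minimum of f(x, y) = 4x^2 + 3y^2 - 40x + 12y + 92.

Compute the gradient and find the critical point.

f(x,y) = 4x^2 + 3y^2 - 40x + 12y + 92
df/dx = 8x + (-40) = 0  =>  x = 5
df/dy = 6y + (12) = 0  =>  y = -2
f(5, -2) = 4*(5)^2 + 3*(-2)^2 + -40*(5) + 12*(-2) + 92 = -20
Hessian is diagonal with entries 8, 6 > 0, so this is a minimum.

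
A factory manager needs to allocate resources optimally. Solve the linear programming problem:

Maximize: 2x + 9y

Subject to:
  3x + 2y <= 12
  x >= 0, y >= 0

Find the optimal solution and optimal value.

The feasible region has vertices at [(0, 0), (4, 0), (0, 6)].
Checking objective 2x + 9y at each vertex:
  (0, 0): 2*0 + 9*0 = 0
  (4, 0): 2*4 + 9*0 = 8
  (0, 6): 2*0 + 9*6 = 54
Maximum is 54 at (0, 6).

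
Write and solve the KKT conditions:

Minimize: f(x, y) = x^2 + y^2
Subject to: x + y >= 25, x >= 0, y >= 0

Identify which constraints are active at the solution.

KKT conditions for min x^2 + y^2 s.t. 1x + 1y >= 25, x >= 0, y >= 0:
Stationarity: 2x = mu*1 + mu_x, 2y = mu*1 + mu_y, with mu, mu_x, mu_y >= 0
Complementary slackness: mu*(x + y - 25) = 0, mu_x*x = 0, mu_y*y = 0
(0, 0) is infeasible (1*0 + 1*0 < 25), so if mu = 0 stationarity would force x = mu_x/2 >= 0, y = mu_y/2 >= 0 with mu_x*x = mu_y*y = 0, i.e. x = y = 0: contradiction. Hence mu > 0 and x + y = 25 is active.
Try x > 0, y > 0 (so mu_x = mu_y = 0): x = 1*mu/2, y = 1*mu/2
Substitute: 1*(1*mu/2) + 1*(1*mu/2) = 25
  mu*2/2 = 25 => mu = 25
x* = 25/2 > 0, y* = 25/2 > 0, consistent with mu_x = mu_y = 0.
f is convex and the constraints are linear, so this KKT point is the global minimum.
f* = 625/2
Active constraints: x + y >= 25 (holds with equality, mu = 25 > 0); x >= 0 and y >= 0 are inactive (mu_x = mu_y = 0).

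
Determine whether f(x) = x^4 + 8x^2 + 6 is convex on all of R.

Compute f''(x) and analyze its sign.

f(x) = x^4 + 8x^2 + 6
f'(x) = 4x^3 + 16x
f''(x) = 12x^2 + 16
f''(x) = 12x^2 + 16 >= 16 > 0 for all x
Therefore, f is convex on R.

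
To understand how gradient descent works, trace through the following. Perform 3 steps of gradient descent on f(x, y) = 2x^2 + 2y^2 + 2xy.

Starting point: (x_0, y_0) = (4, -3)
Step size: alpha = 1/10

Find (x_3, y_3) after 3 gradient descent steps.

f(x,y) = 2x^2 + 2y^2 + 2xy
grad_x = 4x + 2y, grad_y = 4y + 2x
Step 1: grad = (10, -4), (3, -13/5)
Step 2: grad = (34/5, -22/5), (58/25, -54/25)
Step 3: grad = (124/25, -4), (228/125, -44/25)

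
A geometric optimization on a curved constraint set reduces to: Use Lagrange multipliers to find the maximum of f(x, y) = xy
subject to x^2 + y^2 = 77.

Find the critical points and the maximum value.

Lagrange conditions: y = 2*lambda*x and x = 2*lambda*y
If x = 0 then y = 0, violating the constraint, so x, y != 0.
Dividing: y/x = x/y => x^2 = y^2 => y = x or y = -x
Constraint: 2x^2 = 77 => x^2 = 77/2 => x = +/-sqrt(77/2)
Critical points: (sqrt(77/2), sqrt(77/2)), (-sqrt(77/2), -sqrt(77/2)), (sqrt(77/2), -sqrt(77/2)), (-sqrt(77/2), sqrt(77/2))
  y = x:  xy = x^2 = 77/2  at (sqrt(77/2), sqrt(77/2)) and (-sqrt(77/2), -sqrt(77/2))
  y = -x: xy = -x^2 = -77/2 at (sqrt(77/2), -sqrt(77/2)) and (-sqrt(77/2), sqrt(77/2))
Maximum xy = 77/2 at (sqrt(77/2), sqrt(77/2)) and (-sqrt(77/2), -sqrt(77/2))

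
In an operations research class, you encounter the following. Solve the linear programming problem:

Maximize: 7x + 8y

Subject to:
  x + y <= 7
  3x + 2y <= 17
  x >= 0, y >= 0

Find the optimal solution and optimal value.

Feasible vertices: (0, 0), (0, 7), (3, 4), (17/3, 0)
Objective 7x + 8y at each:
  (0, 0): 0
  (0, 7): 56
  (3, 4): 53
  (17/3, 0): 119/3
Maximum is 56 at (0, 7).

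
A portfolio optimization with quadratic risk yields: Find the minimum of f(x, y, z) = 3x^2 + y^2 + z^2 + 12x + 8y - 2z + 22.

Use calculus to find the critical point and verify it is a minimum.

f(x,y,z) = 3x^2 + y^2 + z^2 + 12x + 8y - 2z + 22
df/dx = 6x + (12) = 0 => x = -2
df/dy = 2y + (8) = 0 => y = -4
df/dz = 2z + (-2) = 0 => z = 1
f(-2,-4,1) = 3*(-2)^2 + 1*(-4)^2 + 1*(1)^2 + 12*(-2) + 8*(-4) + -2*(1) + 22 = -7
Hessian is diagonal with entries 6, 2, 2 > 0, confirmed minimum.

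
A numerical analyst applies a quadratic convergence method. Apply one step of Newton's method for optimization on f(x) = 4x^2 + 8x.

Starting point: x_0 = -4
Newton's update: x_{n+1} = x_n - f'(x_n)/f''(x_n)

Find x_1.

f(x) = 4x^2 + 8x
f'(x) = 8x + (8), f''(x) = 8
Newton step: x_1 = x_0 - f'(x_0)/f''(x_0)
f'(-4) = -24
x_1 = -4 - -24/8 = -1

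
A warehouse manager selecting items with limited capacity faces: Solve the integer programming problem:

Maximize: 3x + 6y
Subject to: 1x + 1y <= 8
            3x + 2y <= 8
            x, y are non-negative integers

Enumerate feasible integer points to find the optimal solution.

Constraint 1: 1x + 1y <= 8
Constraint 2: 3x + 2y <= 8
Feasible x range (need y >= 0): 0 <= x <= min(8/1, 8/3) => x in {0, ..., 2}.
Enumerate feasible integer points row by row (the coefficient of y is 6 > 0, so for each x the largest feasible y gives the best value):
  x = 0: y <= min((8 - 1*0)/1, (8 - 3*0)/2) => y in {0, ..., 4}; best 3*0 + 6*4 = 24
  x = 1: y <= min((8 - 1*1)/1, (8 - 3*1)/2) => y in {0, ..., 2}; best 3*1 + 6*2 = 15
  x = 2: y <= min((8 - 1*2)/1, (8 - 3*2)/2) => y in {0, ..., 1}; best 3*2 + 6*1 = 12
The maximum 3x + 6y = 24 is achieved at x = 0, y = 4.
Check: 1*0 + 1*4 = 4 <= 8 and 3*0 + 2*4 = 8 <= 8.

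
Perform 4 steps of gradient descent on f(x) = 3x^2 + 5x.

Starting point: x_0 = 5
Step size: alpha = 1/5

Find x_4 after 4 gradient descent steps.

f(x) = 3x^2 + 5x, f'(x) = 6x + (5)
Step 1: f'(5) = 35, x_1 = 5 - 1/5 * 35 = -2
Step 2: f'(-2) = -7, x_2 = -2 - 1/5 * -7 = -3/5
Step 3: f'(-3/5) = 7/5, x_3 = -3/5 - 1/5 * 7/5 = -22/25
Step 4: f'(-22/25) = -7/25, x_4 = -22/25 - 1/5 * -7/25 = -103/125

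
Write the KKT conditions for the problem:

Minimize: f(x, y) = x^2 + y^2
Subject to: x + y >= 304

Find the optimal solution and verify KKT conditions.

KKT conditions for min x^2 + y^2 s.t. x + y >= 304:
Stationarity: 2x = mu, 2y = mu
So x = y = mu/2.
Complementary slackness: mu*(x + y - 304) = 0
Primal feasibility: x + y >= 304; dual feasibility: mu >= 0
If mu = 0 then x = y = 0, but 0 + 0 < 304 is infeasible, so the constraint is active.
Constraint active: x + y = 2*(mu/2) = 304 => mu = 304
x = y = 152, f = 46208
Verify: stationarity 2*152 = 304 = mu; primal 152 + 152 = 304 >= 304; dual mu = 304 >= 0; complementary slackness 304*(304 - 304) = 0. All KKT conditions hold.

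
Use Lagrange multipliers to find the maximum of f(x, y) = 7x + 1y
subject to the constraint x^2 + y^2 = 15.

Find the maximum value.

Set up Lagrange conditions: grad f = lambda * grad g
  7 = 2*lambda*x
  1 = 2*lambda*y
From these: x/y = 7/1, so x = 7t, y = 1t for some t.
Substitute into constraint: (7t)^2 + (1t)^2 = 15
  t^2 * 50 = 15
  t = sqrt(15/50)
Maximum = 7*x + 1*y = (7^2 + 1^2)*t = 50 * sqrt(15/50) = sqrt(750)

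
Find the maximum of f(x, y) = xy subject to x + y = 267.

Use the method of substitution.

Substitute y = 267 - x into f(x,y) = xy:
g(x) = x(267 - x) = 267x - x^2
g'(x) = 267 - 2x = 0  =>  x = 267/2
y = 267 - 267/2 = 267/2
Maximum value = (267/2) * (267/2) = 71289/4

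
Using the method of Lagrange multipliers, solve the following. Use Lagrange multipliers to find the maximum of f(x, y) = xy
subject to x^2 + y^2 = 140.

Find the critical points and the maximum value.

Lagrange conditions: y = 2*lambda*x and x = 2*lambda*y
If x = 0 then y = 0, violating the constraint, so x, y != 0.
Dividing: y/x = x/y => x^2 = y^2 => y = x or y = -x
Constraint: 2x^2 = 140 => x^2 = 70 => x = +/-sqrt(70)
Critical points: (sqrt(70), sqrt(70)), (-sqrt(70), -sqrt(70)), (sqrt(70), -sqrt(70)), (-sqrt(70), sqrt(70))
  y = x:  xy = x^2 = 70  at (sqrt(70), sqrt(70)) and (-sqrt(70), -sqrt(70))
  y = -x: xy = -x^2 = -70 at (sqrt(70), -sqrt(70)) and (-sqrt(70), sqrt(70))
Maximum xy = 70 at (sqrt(70), sqrt(70)) and (-sqrt(70), -sqrt(70))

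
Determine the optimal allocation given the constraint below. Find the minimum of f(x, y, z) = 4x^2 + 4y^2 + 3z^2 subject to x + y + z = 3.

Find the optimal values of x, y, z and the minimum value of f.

Using Lagrange multipliers on f = 4x^2 + 4y^2 + 3z^2 with constraint x + y + z = 3:
Conditions: 2*4*x = lambda, 2*4*y = lambda, 2*3*z = lambda
So x = lambda/8, y = lambda/8, z = lambda/6
Substituting into constraint: lambda * (5/12) = 3
lambda = 36/5
x = 9/10, y = 9/10, z = 6/5
Minimum value = 54/5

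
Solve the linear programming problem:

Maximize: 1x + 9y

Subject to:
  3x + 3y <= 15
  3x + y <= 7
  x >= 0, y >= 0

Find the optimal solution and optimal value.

Feasible vertices: (0, 0), (0, 5), (1, 4), (7/3, 0)
Objective 1x + 9y at each:
  (0, 0): 0
  (0, 5): 45
  (1, 4): 37
  (7/3, 0): 7/3
Maximum is 45 at (0, 5).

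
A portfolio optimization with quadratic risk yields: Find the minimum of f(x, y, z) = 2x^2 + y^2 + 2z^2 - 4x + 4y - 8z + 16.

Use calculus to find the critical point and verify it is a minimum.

f(x,y,z) = 2x^2 + y^2 + 2z^2 - 4x + 4y - 8z + 16
df/dx = 4x + (-4) = 0 => x = 1
df/dy = 2y + (4) = 0 => y = -2
df/dz = 4z + (-8) = 0 => z = 2
f(1,-2,2) = 2*(1)^2 + 1*(-2)^2 + 2*(2)^2 + -4*(1) + 4*(-2) + -8*(2) + 16 = 2
Hessian is diagonal with entries 4, 2, 4 > 0, confirmed minimum.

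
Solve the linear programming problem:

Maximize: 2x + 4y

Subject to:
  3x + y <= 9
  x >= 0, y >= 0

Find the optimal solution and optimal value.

The feasible region has vertices at [(0, 0), (3, 0), (0, 9)].
Checking objective 2x + 4y at each vertex:
  (0, 0): 2*0 + 4*0 = 0
  (3, 0): 2*3 + 4*0 = 6
  (0, 9): 2*0 + 4*9 = 36
Maximum is 36 at (0, 9).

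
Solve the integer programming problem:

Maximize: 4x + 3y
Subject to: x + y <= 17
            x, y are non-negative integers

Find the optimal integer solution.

Objective: 4x + 3y, constraint: x + y <= 17
Coefficient of x is 4 >= coefficient of y is 3, so allocate the entire budget to x.
Optimal: x = 17, y = 0, value = 68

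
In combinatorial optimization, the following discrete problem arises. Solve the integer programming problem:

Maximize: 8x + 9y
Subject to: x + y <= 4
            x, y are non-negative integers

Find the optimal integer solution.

Objective: 8x + 9y, constraint: x + y <= 4
Coefficient of y is 9 > coefficient of x is 8, so allocate the entire budget to y.
Optimal: x = 0, y = 4, value = 36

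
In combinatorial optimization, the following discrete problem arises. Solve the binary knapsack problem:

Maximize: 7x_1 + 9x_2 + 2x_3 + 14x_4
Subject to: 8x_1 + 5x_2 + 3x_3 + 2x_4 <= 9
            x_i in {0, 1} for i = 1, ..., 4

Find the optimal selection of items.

Items: item 1 (v=7, w=8), item 2 (v=9, w=5), item 3 (v=2, w=3), item 4 (v=14, w=2)
Capacity: 9
Checking all 16 subsets (w = total weight, v = total value):
  {}: w = 0, v = 0
  {1}: w = 8, v = 7
  {2}: w = 5, v = 9
  {3}: w = 3, v = 2
  {4}: w = 2, v = 14
  {1, 2}: w = 13 > 9, infeasible
  {1, 3}: w = 11 > 9, infeasible
  {1, 4}: w = 10 > 9, infeasible
  {2, 3}: w = 8, v = 11
  {2, 4}: w = 7, v = 23
  {3, 4}: w = 5, v = 16
  {1, 2, 3}: w = 16 > 9, infeasible
  {1, 2, 4}: w = 15 > 9, infeasible
  {1, 3, 4}: w = 13 > 9, infeasible
  {2, 3, 4}: w = 10 > 9, infeasible
  {1, 2, 3, 4}: w = 18 > 9, infeasible
Best feasible subset: items [2, 4]
Total weight: 7 <= 9, total value: 23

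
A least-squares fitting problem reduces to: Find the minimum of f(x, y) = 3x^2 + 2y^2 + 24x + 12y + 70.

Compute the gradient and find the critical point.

f(x,y) = 3x^2 + 2y^2 + 24x + 12y + 70
df/dx = 6x + (24) = 0  =>  x = -4
df/dy = 4y + (12) = 0  =>  y = -3
f(-4, -3) = 3*(-4)^2 + 2*(-3)^2 + 24*(-4) + 12*(-3) + 70 = 4
Hessian is diagonal with entries 6, 4 > 0, so this is a minimum.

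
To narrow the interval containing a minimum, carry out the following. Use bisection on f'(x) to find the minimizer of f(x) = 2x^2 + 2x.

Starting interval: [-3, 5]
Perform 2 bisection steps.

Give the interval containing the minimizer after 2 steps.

Finding critical point of f(x) = 2x^2 + 2x using bisection on f'(x) = 4x + 2.
f'(x) = 0 when x = -1/2.
Starting interval: [-3, 5]
Step 1: mid = 1, f'(mid) = 6, new interval = [-3, 1]
Step 2: mid = -1, f'(mid) = -2, new interval = [-1, 1]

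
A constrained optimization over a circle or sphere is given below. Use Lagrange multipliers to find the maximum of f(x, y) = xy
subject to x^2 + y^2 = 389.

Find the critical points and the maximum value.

Lagrange conditions: y = 2*lambda*x and x = 2*lambda*y
If x = 0 then y = 0, violating the constraint, so x, y != 0.
Dividing: y/x = x/y => x^2 = y^2 => y = x or y = -x
Constraint: 2x^2 = 389 => x^2 = 389/2 => x = +/-sqrt(389/2)
Critical points: (sqrt(389/2), sqrt(389/2)), (-sqrt(389/2), -sqrt(389/2)), (sqrt(389/2), -sqrt(389/2)), (-sqrt(389/2), sqrt(389/2))
  y = x:  xy = x^2 = 389/2  at (sqrt(389/2), sqrt(389/2)) and (-sqrt(389/2), -sqrt(389/2))
  y = -x: xy = -x^2 = -389/2 at (sqrt(389/2), -sqrt(389/2)) and (-sqrt(389/2), sqrt(389/2))
Maximum xy = 389/2 at (sqrt(389/2), sqrt(389/2)) and (-sqrt(389/2), -sqrt(389/2))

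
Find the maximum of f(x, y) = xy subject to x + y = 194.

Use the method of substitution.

Substitute y = 194 - x into f(x,y) = xy:
g(x) = x(194 - x) = 194x - x^2
g'(x) = 194 - 2x = 0  =>  x = 97
y = 194 - 97 = 97
Maximum value = 97 * 97 = 9409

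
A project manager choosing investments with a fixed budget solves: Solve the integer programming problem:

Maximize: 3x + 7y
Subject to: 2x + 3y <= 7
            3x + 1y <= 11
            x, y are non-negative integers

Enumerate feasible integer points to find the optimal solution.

Constraint 1: 2x + 3y <= 7
Constraint 2: 3x + 1y <= 11
Feasible x range (need y >= 0): 0 <= x <= min(7/2, 11/3) => x in {0, ..., 3}.
Enumerate feasible integer points row by row (the coefficient of y is 7 > 0, so for each x the largest feasible y gives the best value):
  x = 0: y <= min((7 - 2*0)/3, (11 - 3*0)/1) => y in {0, ..., 2}; best 3*0 + 7*2 = 14
  x = 1: y <= min((7 - 2*1)/3, (11 - 3*1)/1) => y in {0, ..., 1}; best 3*1 + 7*1 = 10
  x = 2: y <= min((7 - 2*2)/3, (11 - 3*2)/1) => y in {0, ..., 1}; best 3*2 + 7*1 = 13
  x = 3: y <= min((7 - 2*3)/3, (11 - 3*3)/1) => y in {0}; best 3*3 + 7*0 = 9
The maximum 3x + 7y = 14 is achieved at x = 0, y = 2.
Check: 2*0 + 3*2 = 6 <= 7 and 3*0 + 1*2 = 2 <= 11.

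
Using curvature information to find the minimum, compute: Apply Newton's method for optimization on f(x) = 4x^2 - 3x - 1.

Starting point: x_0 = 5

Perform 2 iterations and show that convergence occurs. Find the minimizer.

f(x) = 4x^2 - 3x - 1, f'(x) = 8x + (-3), f''(x) = 8
Step 1: f'(5) = 37, x_1 = 5 - 37/8 = 3/8
Step 2: f'(3/8) = 0, x_2 = 3/8 (converged)
Newton's method converges in 1 step for quadratics.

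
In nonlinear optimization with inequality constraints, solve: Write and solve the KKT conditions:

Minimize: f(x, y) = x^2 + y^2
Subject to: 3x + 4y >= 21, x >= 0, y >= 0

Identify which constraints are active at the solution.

KKT conditions for min x^2 + y^2 s.t. 3x + 4y >= 21, x >= 0, y >= 0:
Stationarity: 2x = mu*3 + mu_x, 2y = mu*4 + mu_y, with mu, mu_x, mu_y >= 0
Complementary slackness: mu*(3x + 4y - 21) = 0, mu_x*x = 0, mu_y*y = 0
(0, 0) is infeasible (3*0 + 4*0 < 21), so if mu = 0 stationarity would force x = mu_x/2 >= 0, y = mu_y/2 >= 0 with mu_x*x = mu_y*y = 0, i.e. x = y = 0: contradiction. Hence mu > 0 and 3x + 4y = 21 is active.
Try x > 0, y > 0 (so mu_x = mu_y = 0): x = 3*mu/2, y = 4*mu/2
Substitute: 3*(3*mu/2) + 4*(4*mu/2) = 21
  mu*25/2 = 21 => mu = 42/25
x* = 63/25 > 0, y* = 84/25 > 0, consistent with mu_x = mu_y = 0.
f is convex and the constraints are linear, so this KKT point is the global minimum.
f* = 441/25
Active constraints: 3x + 4y >= 21 (holds with equality, mu = 42/25 > 0); x >= 0 and y >= 0 are inactive (mu_x = mu_y = 0).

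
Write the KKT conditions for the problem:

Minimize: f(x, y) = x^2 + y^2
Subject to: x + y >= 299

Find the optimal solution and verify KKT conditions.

KKT conditions for min x^2 + y^2 s.t. x + y >= 299:
Stationarity: 2x = mu, 2y = mu
So x = y = mu/2.
Complementary slackness: mu*(x + y - 299) = 0
Primal feasibility: x + y >= 299; dual feasibility: mu >= 0
If mu = 0 then x = y = 0, but 0 + 0 < 299 is infeasible, so the constraint is active.
Constraint active: x + y = 2*(mu/2) = 299 => mu = 299
x = y = 299/2, f = 89401/2
Verify: stationarity 2*(299/2) = 299 = mu; primal 299/2 + 299/2 = 299 >= 299; dual mu = 299 >= 0; complementary slackness 299*(299 - 299) = 0. All KKT conditions hold.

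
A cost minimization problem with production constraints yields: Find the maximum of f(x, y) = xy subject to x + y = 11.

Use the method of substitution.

Substitute y = 11 - x into f(x,y) = xy:
g(x) = x(11 - x) = 11x - x^2
g'(x) = 11 - 2x = 0  =>  x = 11/2
y = 11 - 11/2 = 11/2
Maximum value = (11/2) * (11/2) = 121/4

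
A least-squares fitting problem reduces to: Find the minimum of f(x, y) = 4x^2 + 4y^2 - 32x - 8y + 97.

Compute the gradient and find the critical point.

f(x,y) = 4x^2 + 4y^2 - 32x - 8y + 97
df/dx = 8x + (-32) = 0  =>  x = 4
df/dy = 8y + (-8) = 0  =>  y = 1
f(4, 1) = 4*(4)^2 + 4*(1)^2 + -32*(4) + -8*(1) + 97 = 29
Hessian is diagonal with entries 8, 8 > 0, so this is a minimum.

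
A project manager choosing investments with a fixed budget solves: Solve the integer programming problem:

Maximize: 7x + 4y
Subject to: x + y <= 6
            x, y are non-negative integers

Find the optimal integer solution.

Objective: 7x + 4y, constraint: x + y <= 6
Coefficient of x is 7 >= coefficient of y is 4, so allocate the entire budget to x.
Optimal: x = 6, y = 0, value = 42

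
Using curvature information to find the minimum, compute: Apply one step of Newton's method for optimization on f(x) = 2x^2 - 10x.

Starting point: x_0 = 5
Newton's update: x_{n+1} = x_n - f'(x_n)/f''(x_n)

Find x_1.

f(x) = 2x^2 - 10x
f'(x) = 4x + (-10), f''(x) = 4
Newton step: x_1 = x_0 - f'(x_0)/f''(x_0)
f'(5) = 10
x_1 = 5 - 10/4 = 5/2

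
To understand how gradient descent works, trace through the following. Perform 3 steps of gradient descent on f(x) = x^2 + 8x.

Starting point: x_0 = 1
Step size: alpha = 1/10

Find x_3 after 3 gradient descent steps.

f(x) = x^2 + 8x, f'(x) = 2x + (8)
Step 1: f'(1) = 10, x_1 = 1 - 1/10 * 10 = 0
Step 2: f'(0) = 8, x_2 = 0 - 1/10 * 8 = -4/5
Step 3: f'(-4/5) = 32/5, x_3 = -4/5 - 1/10 * 32/5 = -36/25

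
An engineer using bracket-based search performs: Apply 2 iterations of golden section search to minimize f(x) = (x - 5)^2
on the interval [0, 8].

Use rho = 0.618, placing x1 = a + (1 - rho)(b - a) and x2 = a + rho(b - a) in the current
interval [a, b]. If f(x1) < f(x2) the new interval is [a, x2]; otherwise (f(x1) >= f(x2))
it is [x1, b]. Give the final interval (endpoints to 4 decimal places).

Golden section search for min of f(x) = (x - 5)^2 on [0, 8].
Each step: x1 = a + (1 - rho)(b - a), x2 = a + rho(b - a); if f(x1) < f(x2) keep [a, x2], otherwise keep [x1, b].
Step 1: [0.0000, 8.0000], x1=3.0560 (f=3.7791), x2=4.9440 (f=0.0031); f(x1) > f(x2) => keep [3.0560, 8.0000]
Step 2: [3.0560, 8.0000], x1=4.9446 (f=0.0031), x2=6.1114 (f=1.2352); f(x1) < f(x2) => keep [3.0560, 6.1114]
Final interval: [3.0560, 6.1114]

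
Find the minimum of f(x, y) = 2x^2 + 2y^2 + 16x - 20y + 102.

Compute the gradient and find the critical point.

f(x,y) = 2x^2 + 2y^2 + 16x - 20y + 102
df/dx = 4x + (16) = 0  =>  x = -4
df/dy = 4y + (-20) = 0  =>  y = 5
f(-4, 5) = 2*(-4)^2 + 2*(5)^2 + 16*(-4) + -20*(5) + 102 = 20
Hessian is diagonal with entries 4, 4 > 0, so this is a minimum.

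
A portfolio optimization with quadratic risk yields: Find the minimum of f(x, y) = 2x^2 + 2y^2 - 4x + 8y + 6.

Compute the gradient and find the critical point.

f(x,y) = 2x^2 + 2y^2 - 4x + 8y + 6
df/dx = 4x + (-4) = 0  =>  x = 1
df/dy = 4y + (8) = 0  =>  y = -2
f(1, -2) = 2*(1)^2 + 2*(-2)^2 + -4*(1) + 8*(-2) + 6 = -4
Hessian is diagonal with entries 4, 4 > 0, so this is a minimum.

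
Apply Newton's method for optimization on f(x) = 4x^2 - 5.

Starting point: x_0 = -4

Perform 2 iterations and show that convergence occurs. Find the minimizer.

f(x) = 4x^2 - 5, f'(x) = 8x + (0), f''(x) = 8
Step 1: f'(-4) = -32, x_1 = -4 - -32/8 = 0
Step 2: f'(0) = 0, x_2 = 0 (converged)
Newton's method converges in 1 step for quadratics.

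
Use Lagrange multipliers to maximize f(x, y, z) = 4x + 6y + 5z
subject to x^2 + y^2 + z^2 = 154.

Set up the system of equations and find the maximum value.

Lagrange conditions: 4 = 2*lambda*x, 6 = 2*lambda*y, 5 = 2*lambda*z
So x:4 = y:6 = z:5, i.e. x = 4t, y = 6t, z = 5t
Constraint: t^2*(4^2 + 6^2 + 5^2) = 154
  t^2 * 77 = 154  =>  t = sqrt(2)
Maximum = 4*4t + 6*6t + 5*5t = 77*sqrt(2) = sqrt(11858)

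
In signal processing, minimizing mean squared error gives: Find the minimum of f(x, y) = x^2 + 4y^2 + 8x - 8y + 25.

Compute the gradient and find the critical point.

f(x,y) = x^2 + 4y^2 + 8x - 8y + 25
df/dx = 2x + (8) = 0  =>  x = -4
df/dy = 8y + (-8) = 0  =>  y = 1
f(-4, 1) = 1*(-4)^2 + 4*(1)^2 + 8*(-4) + -8*(1) + 25 = 5
Hessian is diagonal with entries 2, 8 > 0, so this is a minimum.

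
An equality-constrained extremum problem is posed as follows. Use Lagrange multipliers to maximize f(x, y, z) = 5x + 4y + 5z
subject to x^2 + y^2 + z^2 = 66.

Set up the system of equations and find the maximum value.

Lagrange conditions: 5 = 2*lambda*x, 4 = 2*lambda*y, 5 = 2*lambda*z
So x:5 = y:4 = z:5, i.e. x = 5t, y = 4t, z = 5t
Constraint: t^2*(5^2 + 4^2 + 5^2) = 66
  t^2 * 66 = 66  =>  t = sqrt(1)
Maximum = 5*5t + 4*4t + 5*5t = 66*sqrt(1) = 66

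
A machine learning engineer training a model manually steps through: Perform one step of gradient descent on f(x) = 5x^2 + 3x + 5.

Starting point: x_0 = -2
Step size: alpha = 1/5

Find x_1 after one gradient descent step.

f(x) = 5x^2 + 3x + 5
f'(x) = 10x + 3
f'(-2) = 10*-2 + (3) = -17
x_1 = x_0 - alpha * f'(x_0) = -2 - 1/5 * -17 = 7/5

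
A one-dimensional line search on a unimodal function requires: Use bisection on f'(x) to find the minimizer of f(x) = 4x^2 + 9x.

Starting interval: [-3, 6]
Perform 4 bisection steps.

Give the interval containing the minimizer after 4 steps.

Finding critical point of f(x) = 4x^2 + 9x using bisection on f'(x) = 8x + 9.
f'(x) = 0 when x = -9/8.
Starting interval: [-3, 6]
Step 1: mid = 3/2, f'(mid) = 21, new interval = [-3, 3/2]
Step 2: mid = -3/4, f'(mid) = 3, new interval = [-3, -3/4]
Step 3: mid = -15/8, f'(mid) = -6, new interval = [-15/8, -3/4]
Step 4: mid = -21/16, f'(mid) = -3/2, new interval = [-21/16, -3/4]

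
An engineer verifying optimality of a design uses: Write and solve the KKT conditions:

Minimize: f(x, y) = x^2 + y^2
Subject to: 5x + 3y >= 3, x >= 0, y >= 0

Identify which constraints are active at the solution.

KKT conditions for min x^2 + y^2 s.t. 5x + 3y >= 3, x >= 0, y >= 0:
Stationarity: 2x = mu*5 + mu_x, 2y = mu*3 + mu_y, with mu, mu_x, mu_y >= 0
Complementary slackness: mu*(5x + 3y - 3) = 0, mu_x*x = 0, mu_y*y = 0
(0, 0) is infeasible (5*0 + 3*0 < 3), so if mu = 0 stationarity would force x = mu_x/2 >= 0, y = mu_y/2 >= 0 with mu_x*x = mu_y*y = 0, i.e. x = y = 0: contradiction. Hence mu > 0 and 5x + 3y = 3 is active.
Try x > 0, y > 0 (so mu_x = mu_y = 0): x = 5*mu/2, y = 3*mu/2
Substitute: 5*(5*mu/2) + 3*(3*mu/2) = 3
  mu*34/2 = 3 => mu = 3/17
x* = 15/34 > 0, y* = 9/34 > 0, consistent with mu_x = mu_y = 0.
f is convex and the constraints are linear, so this KKT point is the global minimum.
f* = 9/34
Active constraints: 5x + 3y >= 3 (holds with equality, mu = 3/17 > 0); x >= 0 and y >= 0 are inactive (mu_x = mu_y = 0).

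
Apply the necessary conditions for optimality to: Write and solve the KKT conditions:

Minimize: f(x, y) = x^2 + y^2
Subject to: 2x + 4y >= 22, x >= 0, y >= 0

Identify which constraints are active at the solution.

KKT conditions for min x^2 + y^2 s.t. 2x + 4y >= 22, x >= 0, y >= 0:
Stationarity: 2x = mu*2 + mu_x, 2y = mu*4 + mu_y, with mu, mu_x, mu_y >= 0
Complementary slackness: mu*(2x + 4y - 22) = 0, mu_x*x = 0, mu_y*y = 0
(0, 0) is infeasible (2*0 + 4*0 < 22), so if mu = 0 stationarity would force x = mu_x/2 >= 0, y = mu_y/2 >= 0 with mu_x*x = mu_y*y = 0, i.e. x = y = 0: contradiction. Hence mu > 0 and 2x + 4y = 22 is active.
Try x > 0, y > 0 (so mu_x = mu_y = 0): x = 2*mu/2, y = 4*mu/2
Substitute: 2*(2*mu/2) + 4*(4*mu/2) = 22
  mu*20/2 = 22 => mu = 11/5
x* = 11/5 > 0, y* = 22/5 > 0, consistent with mu_x = mu_y = 0.
f is convex and the constraints are linear, so this KKT point is the global minimum.
f* = 121/5
Active constraints: 2x + 4y >= 22 (holds with equality, mu = 11/5 > 0); x >= 0 and y >= 0 are inactive (mu_x = mu_y = 0).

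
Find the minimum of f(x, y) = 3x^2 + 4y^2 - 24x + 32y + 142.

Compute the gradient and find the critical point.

f(x,y) = 3x^2 + 4y^2 - 24x + 32y + 142
df/dx = 6x + (-24) = 0  =>  x = 4
df/dy = 8y + (32) = 0  =>  y = -4
f(4, -4) = 3*(4)^2 + 4*(-4)^2 + -24*(4) + 32*(-4) + 142 = 30
Hessian is diagonal with entries 6, 8 > 0, so this is a minimum.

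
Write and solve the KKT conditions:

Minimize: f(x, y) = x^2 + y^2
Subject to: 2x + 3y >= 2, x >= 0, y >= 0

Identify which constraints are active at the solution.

KKT conditions for min x^2 + y^2 s.t. 2x + 3y >= 2, x >= 0, y >= 0:
Stationarity: 2x = mu*2 + mu_x, 2y = mu*3 + mu_y, with mu, mu_x, mu_y >= 0
Complementary slackness: mu*(2x + 3y - 2) = 0, mu_x*x = 0, mu_y*y = 0
(0, 0) is infeasible (2*0 + 3*0 < 2), so if mu = 0 stationarity would force x = mu_x/2 >= 0, y = mu_y/2 >= 0 with mu_x*x = mu_y*y = 0, i.e. x = y = 0: contradiction. Hence mu > 0 and 2x + 3y = 2 is active.
Try x > 0, y > 0 (so mu_x = mu_y = 0): x = 2*mu/2, y = 3*mu/2
Substitute: 2*(2*mu/2) + 3*(3*mu/2) = 2
  mu*13/2 = 2 => mu = 4/13
x* = 4/13 > 0, y* = 6/13 > 0, consistent with mu_x = mu_y = 0.
f is convex and the constraints are linear, so this KKT point is the global minimum.
f* = 4/13
Active constraints: 2x + 3y >= 2 (holds with equality, mu = 4/13 > 0); x >= 0 and y >= 0 are inactive (mu_x = mu_y = 0).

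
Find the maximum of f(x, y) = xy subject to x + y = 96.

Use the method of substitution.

Substitute y = 96 - x into f(x,y) = xy:
g(x) = x(96 - x) = 96x - x^2
g'(x) = 96 - 2x = 0  =>  x = 48
y = 96 - 48 = 48
Maximum value = 48 * 48 = 2304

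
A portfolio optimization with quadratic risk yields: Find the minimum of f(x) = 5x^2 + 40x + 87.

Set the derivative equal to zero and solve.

f(x) = 5x^2 + 40x + 87
f'(x) = 10x + (40) = 0
x = -40/10 = -4
f(-4) = 7
Since f''(x) = 10 > 0, this is a minimum.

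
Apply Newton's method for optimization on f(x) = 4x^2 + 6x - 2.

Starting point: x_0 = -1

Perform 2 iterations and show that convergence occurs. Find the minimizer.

f(x) = 4x^2 + 6x - 2, f'(x) = 8x + (6), f''(x) = 8
Step 1: f'(-1) = -2, x_1 = -1 - -2/8 = -3/4
Step 2: f'(-3/4) = 0, x_2 = -3/4 (converged)
Newton's method converges in 1 step for quadratics.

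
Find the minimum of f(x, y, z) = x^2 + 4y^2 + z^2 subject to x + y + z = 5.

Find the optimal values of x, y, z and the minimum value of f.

Using Lagrange multipliers on f = x^2 + 4y^2 + z^2 with constraint x + y + z = 5:
Conditions: 2*1*x = lambda, 2*4*y = lambda, 2*1*z = lambda
So x = lambda/2, y = lambda/8, z = lambda/2
Substituting into constraint: lambda * (9/8) = 5
lambda = 40/9
x = 20/9, y = 5/9, z = 20/9
Minimum value = 100/9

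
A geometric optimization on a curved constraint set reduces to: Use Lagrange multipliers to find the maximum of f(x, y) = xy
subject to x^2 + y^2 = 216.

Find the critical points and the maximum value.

Lagrange conditions: y = 2*lambda*x and x = 2*lambda*y
If x = 0 then y = 0, violating the constraint, so x, y != 0.
Dividing: y/x = x/y => x^2 = y^2 => y = x or y = -x
Constraint: 2x^2 = 216 => x^2 = 108 => x = +/-sqrt(108)
Critical points: (sqrt(108), sqrt(108)), (-sqrt(108), -sqrt(108)), (sqrt(108), -sqrt(108)), (-sqrt(108), sqrt(108))
  y = x:  xy = x^2 = 108  at (sqrt(108), sqrt(108)) and (-sqrt(108), -sqrt(108))
  y = -x: xy = -x^2 = -108 at (sqrt(108), -sqrt(108)) and (-sqrt(108), sqrt(108))
Maximum xy = 108 at (sqrt(108), sqrt(108)) and (-sqrt(108), -sqrt(108))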